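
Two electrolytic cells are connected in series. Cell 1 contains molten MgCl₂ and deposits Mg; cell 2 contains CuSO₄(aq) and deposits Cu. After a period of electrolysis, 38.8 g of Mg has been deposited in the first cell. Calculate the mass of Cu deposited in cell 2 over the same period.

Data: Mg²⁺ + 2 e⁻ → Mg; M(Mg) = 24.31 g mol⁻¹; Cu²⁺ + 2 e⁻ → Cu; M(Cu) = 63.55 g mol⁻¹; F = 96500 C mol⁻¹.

n(Mg) = 38.8 / 24.31 = 1.596 mol.
Since Mg²⁺ + 2 e⁻ → Mg, n(e⁻) passed = 2 × 1.596 = 3.192 mol.
Cells in series carry the same charge, so the same 3.192 mol of electrons passes through cell 2.
Cu²⁺ + 2 e⁻ → Cu, so n(Cu) = 3.192 / 2 = 1.596 mol.
m(Cu) = 1.596 × 63.55 = 101 g.

101 g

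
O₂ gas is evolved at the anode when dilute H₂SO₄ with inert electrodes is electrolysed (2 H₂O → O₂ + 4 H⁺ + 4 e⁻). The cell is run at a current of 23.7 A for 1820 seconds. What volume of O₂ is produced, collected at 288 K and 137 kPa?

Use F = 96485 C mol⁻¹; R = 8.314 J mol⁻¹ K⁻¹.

1.95 L

Q = I·t = 23.70 A × 1820.0 s = 43130 C.
n(e⁻) = Q/F = 43130 / 96485 = 0.4471 mol.
4 electrons are transferred per O₂ molecule, so n(O₂) = 0.4471 / 4 = 0.1118 mol.
V = nRT/P = (0.1118 × 8.314 × 288) / (137 × 10³ Pa) = 0.00195 m³ = 1.95 L.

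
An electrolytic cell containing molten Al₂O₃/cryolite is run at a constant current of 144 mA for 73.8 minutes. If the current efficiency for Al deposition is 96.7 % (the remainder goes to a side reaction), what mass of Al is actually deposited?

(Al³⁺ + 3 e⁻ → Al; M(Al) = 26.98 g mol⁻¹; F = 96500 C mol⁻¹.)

Q = I·t = 0.1440 × 4428.0 = 637.6 C.
n(e⁻) = 637.6/96500 = 0.006608 mol; theoretically n(Al) = 0.006608/3 = 0.002203 mol, m_theo = 0.05942 g.
At 96.7 % efficiency, m_actual = 0.967 × 0.05942 = 0.0575 g.

0.0575 g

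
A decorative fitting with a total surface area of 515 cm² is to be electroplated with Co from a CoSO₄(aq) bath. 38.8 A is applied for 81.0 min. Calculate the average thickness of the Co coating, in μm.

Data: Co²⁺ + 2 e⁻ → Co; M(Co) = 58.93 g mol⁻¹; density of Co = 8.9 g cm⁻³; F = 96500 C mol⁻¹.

126 μm

Q = I·t = 38.80 × 4860.0 = 188600 C; n(e⁻) = 1.954 mol.
n(Co) = n(e⁻)/2 = 0.9770 mol, so m = 0.9770 × 58.93 = 57.58 g.
Volume = m/ρ = 57.58 / 8.9 = 6.469 cm³.
Thickness = V/A = 6.469 / 515 = 0.0126 cm = 126 μm.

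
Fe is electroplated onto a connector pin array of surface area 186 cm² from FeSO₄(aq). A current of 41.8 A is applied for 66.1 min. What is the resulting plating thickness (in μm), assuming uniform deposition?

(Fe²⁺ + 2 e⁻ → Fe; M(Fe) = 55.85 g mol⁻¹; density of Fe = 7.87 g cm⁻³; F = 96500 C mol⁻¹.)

328 μm

Q = I·t = 41.80 × 3966.0 = 165800 C; n(e⁻) = 1.718 mol.
n(Fe) = n(e⁻)/2 = 0.8590 mol, so m = 0.8590 × 55.85 = 47.97 g.
Volume = m/ρ = 47.97 / 7.87 = 6.096 cm³.
Thickness = V/A = 6.096 / 186 = 0.0328 cm = 328 μm.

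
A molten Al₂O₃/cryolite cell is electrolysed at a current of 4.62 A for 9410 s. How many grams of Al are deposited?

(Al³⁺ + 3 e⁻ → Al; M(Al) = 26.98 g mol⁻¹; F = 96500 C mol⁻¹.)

4.05 g

Q = I·t = 4.620 A × 9410.0 s = 43470 C.
n(e⁻) = Q/F = 43470 / 96500 = 0.4505 mol.
Al³⁺ + 3 e⁻ → Al, so n(Al) = n(e⁻)/3 = 0.1502 mol.
m = n·M = 0.1502 × 26.98 = 4.05 g.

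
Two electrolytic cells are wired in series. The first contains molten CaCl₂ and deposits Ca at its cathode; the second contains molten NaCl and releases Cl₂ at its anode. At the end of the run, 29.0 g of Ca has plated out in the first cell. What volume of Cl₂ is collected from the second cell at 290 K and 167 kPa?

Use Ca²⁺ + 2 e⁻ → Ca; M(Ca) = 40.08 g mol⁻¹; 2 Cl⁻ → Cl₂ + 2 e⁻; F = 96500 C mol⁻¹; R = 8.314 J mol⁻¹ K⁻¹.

10.4 L

n(Ca) = 29.0 / 40.08 = 0.7236 mol, so n(e⁻) = 2 × 0.7236 = 1.447 mol.
The cells are in series, so the same 1.447 mol of electrons passes through the second cell.
2 Cl⁻ → Cl₂ + 2 e⁻ — 2 mol e⁻ per mol Cl₂, so n(Cl₂) = 1.447/2 = 0.7236 mol.
V = nRT/P = (0.7236 × 8.314 × 290) / (167 × 10³) = 0.0104 m³ = 10.4 L.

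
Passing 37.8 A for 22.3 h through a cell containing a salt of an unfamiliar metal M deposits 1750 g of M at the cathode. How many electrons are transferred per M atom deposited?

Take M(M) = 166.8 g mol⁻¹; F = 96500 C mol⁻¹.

3

Q = I·t = 37.80 A × 80280 s = 3035000 C, so n(e⁻) = 3035000/96500 = 31.45 mol.
n(M) deposited = 1750 / 166.8 = 10.49 mol.
Electrons per atom = n(e⁻)/n(M) = 31.45 / 10.49 = 3.00 ≈ 3, so the ion is M³⁺.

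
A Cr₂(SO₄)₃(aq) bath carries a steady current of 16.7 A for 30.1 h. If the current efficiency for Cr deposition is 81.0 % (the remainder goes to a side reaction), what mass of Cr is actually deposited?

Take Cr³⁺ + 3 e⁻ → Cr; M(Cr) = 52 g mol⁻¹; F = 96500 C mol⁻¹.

Q = I·t = 16.70 × 108360 = 1810000 C.
n(e⁻) = 1810000/96500 = 18.75 mol; theoretically n(Cr) = 18.75/3 = 6.251 mol, m_theo = 325.0 g.
At 81.0 % efficiency, m_actual = 0.810 × 325.0 = 263 g.

263 g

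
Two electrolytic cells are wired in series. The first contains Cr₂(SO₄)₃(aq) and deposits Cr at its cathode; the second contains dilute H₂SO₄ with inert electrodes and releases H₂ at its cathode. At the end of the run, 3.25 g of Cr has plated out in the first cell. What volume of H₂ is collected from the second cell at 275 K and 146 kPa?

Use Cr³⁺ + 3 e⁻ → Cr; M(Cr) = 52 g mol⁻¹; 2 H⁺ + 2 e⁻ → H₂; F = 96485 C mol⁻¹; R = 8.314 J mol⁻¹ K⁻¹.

1.47 L

n(Cr) = 3.25 / 52 = 0.06250 mol, so n(e⁻) = 3 × 0.06250 = 0.1875 mol.
The cells are in series, so the same 0.1875 mol of electrons passes through the second cell.
2 H⁺ + 2 e⁻ → H₂ — 2 mol e⁻ per mol H₂, so n(H₂) = 0.1875/2 = 0.09375 mol.
V = nRT/P = (0.09375 × 8.314 × 275) / (146 × 10³) = 0.00147 m³ = 1.47 L.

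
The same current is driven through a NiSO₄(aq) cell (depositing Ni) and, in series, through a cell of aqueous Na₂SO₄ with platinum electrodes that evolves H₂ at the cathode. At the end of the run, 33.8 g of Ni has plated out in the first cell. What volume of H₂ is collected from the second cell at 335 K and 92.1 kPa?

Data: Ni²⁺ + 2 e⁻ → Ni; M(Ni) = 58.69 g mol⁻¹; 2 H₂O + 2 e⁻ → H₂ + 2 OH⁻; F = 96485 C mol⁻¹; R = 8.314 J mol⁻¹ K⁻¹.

n(Ni) = 33.8 / 58.69 = 0.5759 mol, so n(e⁻) = 2 × 0.5759 = 1.152 mol.
The cells are in series, so the same 1.152 mol of electrons passes through the second cell.
2 H₂O + 2 e⁻ → H₂ + 2 OH⁻ — 2 mol e⁻ per mol H₂, so n(H₂) = 1.152/2 = 0.5759 mol.
V = nRT/P = (0.5759 × 8.314 × 335) / (92.1 × 10³) = 0.0174 m³ = 17.4 L.

17.4 L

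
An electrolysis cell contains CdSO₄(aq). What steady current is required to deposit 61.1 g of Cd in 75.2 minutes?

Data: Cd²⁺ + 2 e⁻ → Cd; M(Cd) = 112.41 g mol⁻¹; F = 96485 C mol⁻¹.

n(Cd) = 61.1 / 112.41 = 0.5435 mol.
n(e⁻) = 2 × 0.5435 = 1.087 mol.
Q = n(e⁻)·F = 1.087 × 96485 = 104900 C.
I = Q/t = 104900 / 4512.0 s = 23.2 A.

23.2 A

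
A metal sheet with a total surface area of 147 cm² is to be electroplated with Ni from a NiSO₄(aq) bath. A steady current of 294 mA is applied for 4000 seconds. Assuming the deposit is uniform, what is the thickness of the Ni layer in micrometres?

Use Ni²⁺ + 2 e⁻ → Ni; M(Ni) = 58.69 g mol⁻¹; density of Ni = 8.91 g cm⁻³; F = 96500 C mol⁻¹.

2.73 μm

Q = I·t = 0.2940 × 4000.0 = 1176 C; n(e⁻) = 0.01219 mol.
n(Ni) = n(e⁻)/2 = 0.006093 mol, so m = 0.006093 × 58.69 = 0.3576 g.
Volume = m/ρ = 0.3576 / 8.91 = 0.04014 cm³.
Thickness = V/A = 0.04014 / 147 = 2.73 × 10⁻⁴ cm = 2.73 μm.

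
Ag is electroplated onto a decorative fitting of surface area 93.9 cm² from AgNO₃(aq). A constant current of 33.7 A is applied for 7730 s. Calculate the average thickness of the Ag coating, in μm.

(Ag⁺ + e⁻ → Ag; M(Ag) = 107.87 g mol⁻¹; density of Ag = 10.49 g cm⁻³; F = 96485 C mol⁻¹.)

2960 μm

Q = I·t = 33.70 × 7730.0 = 260500 C; n(e⁻) = 2.700 mol.
n(Ag) = n(e⁻)/1 = 2.700 mol, so m = 2.700 × 107.87 = 291.2 g.
Volume = m/ρ = 291.2 / 10.49 = 27.76 cm³.
Thickness = V/A = 27.76 / 93.9 = 0.296 cm = 2960 μm.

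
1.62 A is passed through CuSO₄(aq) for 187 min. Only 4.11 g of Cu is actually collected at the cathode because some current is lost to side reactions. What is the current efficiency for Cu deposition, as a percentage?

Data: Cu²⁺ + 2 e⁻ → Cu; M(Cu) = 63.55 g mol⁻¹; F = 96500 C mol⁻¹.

Q = I·t = 1.620 × 11220 = 18180 C; n(e⁻) = 18180/96500 = 0.1884 mol.
Theoretical n(Cu) = n(e⁻)/2 = 0.09418 mol, i.e. m_theo = 0.09418 × 63.55 = 5.985 g.
Efficiency = m_actual / m_theo = 4.11 / 5.985 = 68.7 %.

68.7 %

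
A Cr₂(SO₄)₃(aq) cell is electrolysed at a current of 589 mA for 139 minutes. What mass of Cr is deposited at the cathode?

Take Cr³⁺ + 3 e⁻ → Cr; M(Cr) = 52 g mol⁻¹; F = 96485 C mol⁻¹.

Q = I·t = 0.5890 A × 8340.0 s = 4912 C.
n(e⁻) = Q/F = 4912 / 96485 = 0.05091 mol.
Cr³⁺ + 3 e⁻ → Cr, so n(Cr) = n(e⁻)/3 = 0.01697 mol.
m = n·M = 0.01697 × 52 = 0.882 g.

0.882 g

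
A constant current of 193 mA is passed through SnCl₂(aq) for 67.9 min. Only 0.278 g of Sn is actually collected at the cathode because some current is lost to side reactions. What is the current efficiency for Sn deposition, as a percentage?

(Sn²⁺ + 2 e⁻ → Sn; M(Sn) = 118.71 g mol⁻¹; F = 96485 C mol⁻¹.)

57.5 %

Q = I·t = 0.1930 × 4074.0 = 786.3 C; n(e⁻) = 786.3/96485 = 0.008149 mol.
Theoretical n(Sn) = n(e⁻)/2 = 0.004075 mol, i.e. m_theo = 0.004075 × 118.71 = 0.4837 g.
Efficiency = m_actual / m_theo = 0.278 / 0.4837 = 57.5 %.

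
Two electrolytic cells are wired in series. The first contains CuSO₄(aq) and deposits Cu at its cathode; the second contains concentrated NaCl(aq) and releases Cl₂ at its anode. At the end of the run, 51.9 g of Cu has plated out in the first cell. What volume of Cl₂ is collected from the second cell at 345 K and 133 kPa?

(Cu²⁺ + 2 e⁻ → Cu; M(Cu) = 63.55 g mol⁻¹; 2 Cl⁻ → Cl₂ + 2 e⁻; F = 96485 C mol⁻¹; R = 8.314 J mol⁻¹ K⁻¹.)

17.6 L

n(Cu) = 51.9 / 63.55 = 0.8167 mol, so n(e⁻) = 2 × 0.8167 = 1.633 mol.
The cells are in series, so the same 1.633 mol of electrons passes through the second cell.
2 Cl⁻ → Cl₂ + 2 e⁻ — 2 mol e⁻ per mol Cl₂, so n(Cl₂) = 1.633/2 = 0.8167 mol.
V = nRT/P = (0.8167 × 8.314 × 345) / (133 × 10³) = 0.0176 m³ = 17.6 L.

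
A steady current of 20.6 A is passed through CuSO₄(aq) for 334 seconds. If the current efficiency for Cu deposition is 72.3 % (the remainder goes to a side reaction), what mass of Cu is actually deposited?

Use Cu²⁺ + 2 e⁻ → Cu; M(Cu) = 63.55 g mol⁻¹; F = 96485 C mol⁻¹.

Q = I·t = 20.60 × 334.00 = 6880 C.
n(e⁻) = 6880/96485 = 0.07131 mol; theoretically n(Cu) = 0.07131/2 = 0.03566 mol, m_theo = 2.266 g.
At 72.3 % efficiency, m_actual = 0.723 × 2.266 = 1.64 g.

1.64 g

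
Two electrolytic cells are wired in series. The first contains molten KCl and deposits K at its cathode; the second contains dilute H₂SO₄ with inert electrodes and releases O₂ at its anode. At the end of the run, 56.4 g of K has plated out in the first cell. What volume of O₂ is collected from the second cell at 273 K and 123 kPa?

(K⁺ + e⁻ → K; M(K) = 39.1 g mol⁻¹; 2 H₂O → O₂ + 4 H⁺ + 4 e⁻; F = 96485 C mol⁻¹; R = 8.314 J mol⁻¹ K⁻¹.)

6.65 L

n(K) = 56.4 / 39.1 = 1.442 mol, so n(e⁻) = 1 × 1.442 = 1.442 mol.
The cells are in series, so the same 1.442 mol of electrons passes through the second cell.
2 H₂O → O₂ + 4 H⁺ + 4 e⁻ — 4 mol e⁻ per mol O₂, so n(O₂) = 1.442/4 = 0.3606 mol.
V = nRT/P = (0.3606 × 8.314 × 273) / (123 × 10³) = 0.00665 m³ = 6.65 L.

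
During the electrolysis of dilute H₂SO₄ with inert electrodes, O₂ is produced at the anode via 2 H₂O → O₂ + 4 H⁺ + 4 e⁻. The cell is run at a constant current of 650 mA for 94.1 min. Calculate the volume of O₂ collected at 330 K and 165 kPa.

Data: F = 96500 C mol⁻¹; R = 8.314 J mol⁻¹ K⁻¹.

0.158 L

Q = I·t = 0.6500 A × 5646.0 s = 3670 C.
n(e⁻) = Q/F = 3670 / 96500 = 0.03803 mol.
4 electrons are transferred per O₂ molecule, so n(O₂) = 0.03803 / 4 = 0.009508 mol.
V = nRT/P = (0.009508 × 8.314 × 330) / (165 × 10³ Pa) = 1.58 × 10⁻⁴ m³ = 0.158 L.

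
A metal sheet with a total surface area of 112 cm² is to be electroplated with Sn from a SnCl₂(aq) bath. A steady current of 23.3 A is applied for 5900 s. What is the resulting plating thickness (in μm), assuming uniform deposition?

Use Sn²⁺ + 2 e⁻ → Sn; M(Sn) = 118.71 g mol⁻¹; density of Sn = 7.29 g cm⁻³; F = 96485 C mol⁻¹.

Q = I·t = 23.30 × 5900.0 = 137500 C; n(e⁻) = 1.425 mol.
n(Sn) = n(e⁻)/2 = 0.7124 mol, so m = 0.7124 × 118.71 = 84.57 g.
Volume = m/ρ = 84.57 / 7.29 = 11.60 cm³.
Thickness = V/A = 11.60 / 112 = 0.104 cm = 1040 μm.

1040 μm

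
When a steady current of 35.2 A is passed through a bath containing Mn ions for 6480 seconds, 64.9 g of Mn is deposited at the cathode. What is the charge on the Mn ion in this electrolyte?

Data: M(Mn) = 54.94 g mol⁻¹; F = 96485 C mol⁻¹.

Q = I·t = 35.20 A × 6480.0 s = 228100 C, so n(e⁻) = 228100/96485 = 2.364 mol.
n(Mn) deposited = 64.9 / 54.94 = 1.181 mol.
Electrons per atom = n(e⁻)/n(Mn) = 2.364 / 1.181 = 2.00 ≈ 2, so the ion is Mn²⁺.

+2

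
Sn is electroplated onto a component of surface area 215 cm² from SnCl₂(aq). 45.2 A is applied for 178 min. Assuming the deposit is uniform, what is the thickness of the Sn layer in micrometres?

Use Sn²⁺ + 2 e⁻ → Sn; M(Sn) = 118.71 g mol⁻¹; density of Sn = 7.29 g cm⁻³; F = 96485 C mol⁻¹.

1890 μm

Q = I·t = 45.20 × 10680 = 482700 C; n(e⁻) = 5.003 mol.
n(Sn) = n(e⁻)/2 = 2.502 mol, so m = 2.502 × 118.71 = 297.0 g.
Volume = m/ρ = 297.0 / 7.29 = 40.74 cm³.
Thickness = V/A = 40.74 / 215 = 0.189 cm = 1890 μm.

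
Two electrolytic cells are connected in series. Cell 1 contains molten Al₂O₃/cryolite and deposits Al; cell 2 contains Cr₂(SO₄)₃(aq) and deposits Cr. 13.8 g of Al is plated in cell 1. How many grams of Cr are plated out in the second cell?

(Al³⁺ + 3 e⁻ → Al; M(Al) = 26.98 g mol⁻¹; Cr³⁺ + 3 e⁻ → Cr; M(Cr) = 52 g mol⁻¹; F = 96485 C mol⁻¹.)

n(Al) = 13.8 / 26.98 = 0.5115 mol.
Since Al³⁺ + 3 e⁻ → Al, n(e⁻) passed = 3 × 0.5115 = 1.534 mol.
Cells in series carry the same charge, so the same 1.534 mol of electrons passes through cell 2.
Cr³⁺ + 3 e⁻ → Cr, so n(Cr) = 1.534 / 3 = 0.5115 mol.
m(Cr) = 0.5115 × 52 = 26.6 g.

26.6 g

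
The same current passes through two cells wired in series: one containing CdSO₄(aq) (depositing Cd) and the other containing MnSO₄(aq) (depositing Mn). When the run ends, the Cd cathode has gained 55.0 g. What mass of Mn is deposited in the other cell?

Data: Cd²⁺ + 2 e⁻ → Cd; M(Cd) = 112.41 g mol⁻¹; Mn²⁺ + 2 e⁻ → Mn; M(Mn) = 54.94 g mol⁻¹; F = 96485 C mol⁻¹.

n(Cd) = 55.0 / 112.41 = 0.4893 mol.
Since Cd²⁺ + 2 e⁻ → Cd, n(e⁻) passed = 2 × 0.4893 = 0.9786 mol.
Cells in series carry the same charge, so the same 0.9786 mol of electrons passes through cell 2.
Mn²⁺ + 2 e⁻ → Mn, so n(Mn) = 0.9786 / 2 = 0.4893 mol.
m(Mn) = 0.4893 × 54.94 = 26.9 g.

26.9 g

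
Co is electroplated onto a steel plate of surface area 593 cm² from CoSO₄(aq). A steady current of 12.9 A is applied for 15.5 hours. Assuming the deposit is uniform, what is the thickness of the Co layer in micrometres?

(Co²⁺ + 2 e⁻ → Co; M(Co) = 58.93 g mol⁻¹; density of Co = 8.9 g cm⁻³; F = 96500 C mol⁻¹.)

416 μm

Q = I·t = 12.90 × 55800 = 719800 C; n(e⁻) = 7.459 mol.
n(Co) = n(e⁻)/2 = 3.730 mol, so m = 3.730 × 58.93 = 219.8 g.
Volume = m/ρ = 219.8 / 8.9 = 24.70 cm³.
Thickness = V/A = 24.70 / 593 = 0.0416 cm = 416 μm.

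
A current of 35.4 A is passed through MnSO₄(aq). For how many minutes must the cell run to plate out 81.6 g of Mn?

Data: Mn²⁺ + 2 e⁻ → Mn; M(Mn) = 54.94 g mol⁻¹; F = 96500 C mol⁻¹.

n(Mn) = m/M = 81.6 / 54.94 = 1.485 mol.
Each Mn atom requires 2 electrons, so n(e⁻) = 2 × 1.485 = 2.971 mol.
Q = n(e⁻)·F = 2.971 × 96500 = 286700 C.
t = Q/I = 286700 / 35.40 A = 8098 s = 135 min.

135 min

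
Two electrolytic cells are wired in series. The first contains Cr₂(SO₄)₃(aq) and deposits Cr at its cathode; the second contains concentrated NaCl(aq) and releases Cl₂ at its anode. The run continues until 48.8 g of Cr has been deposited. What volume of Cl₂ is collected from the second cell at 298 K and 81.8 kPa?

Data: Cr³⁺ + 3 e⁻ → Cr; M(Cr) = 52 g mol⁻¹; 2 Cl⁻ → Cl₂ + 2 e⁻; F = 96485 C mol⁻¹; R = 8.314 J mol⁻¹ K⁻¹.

42.6 L

n(Cr) = 48.8 / 52 = 0.9385 mol, so n(e⁻) = 3 × 0.9385 = 2.815 mol.
The cells are in series, so the same 2.815 mol of electrons passes through the second cell.
2 Cl⁻ → Cl₂ + 2 e⁻ — 2 mol e⁻ per mol Cl₂, so n(Cl₂) = 2.815/2 = 1.408 mol.
V = nRT/P = (1.408 × 8.314 × 298) / (81.8 × 10³) = 0.0426 m³ = 42.6 L.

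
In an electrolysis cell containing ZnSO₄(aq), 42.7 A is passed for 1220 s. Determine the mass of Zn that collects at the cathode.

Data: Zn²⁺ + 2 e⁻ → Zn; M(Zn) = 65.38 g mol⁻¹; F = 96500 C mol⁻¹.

Q = I·t = 42.70 A × 1220.0 s = 52090 C.
n(e⁻) = Q/F = 52090 / 96500 = 0.5398 mol.
Zn²⁺ + 2 e⁻ → Zn, so n(Zn) = n(e⁻)/2 = 0.2699 mol.
m = n·M = 0.2699 × 65.38 = 17.6 g.

17.6 g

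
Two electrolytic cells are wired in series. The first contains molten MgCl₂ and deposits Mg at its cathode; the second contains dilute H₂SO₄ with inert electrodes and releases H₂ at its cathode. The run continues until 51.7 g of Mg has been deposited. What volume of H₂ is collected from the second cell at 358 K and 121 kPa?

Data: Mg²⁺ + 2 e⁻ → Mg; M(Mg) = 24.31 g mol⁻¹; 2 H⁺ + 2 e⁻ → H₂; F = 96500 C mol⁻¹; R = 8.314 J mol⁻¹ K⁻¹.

n(Mg) = 51.7 / 24.31 = 2.127 mol, so n(e⁻) = 2 × 2.127 = 4.253 mol.
The cells are in series, so the same 4.253 mol of electrons passes through the second cell.
2 H⁺ + 2 e⁻ → H₂ — 2 mol e⁻ per mol H₂, so n(H₂) = 4.253/2 = 2.127 mol.
V = nRT/P = (2.127 × 8.314 × 358) / (121 × 10³) = 0.0523 m³ = 52.3 L.

52.3 L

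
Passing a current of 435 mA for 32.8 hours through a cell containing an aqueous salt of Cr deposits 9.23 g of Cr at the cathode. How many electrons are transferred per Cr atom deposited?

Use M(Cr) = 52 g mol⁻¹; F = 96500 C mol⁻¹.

3

Q = I·t = 0.4350 A × 118080 s = 51360 C, so n(e⁻) = 51360/96500 = 0.5323 mol.
n(Cr) deposited = 9.23 / 52 = 0.1775 mol.
Electrons per atom = n(e⁻)/n(Cr) = 0.5323 / 0.1775 = 3.00 ≈ 3, so the ion is Cr³⁺.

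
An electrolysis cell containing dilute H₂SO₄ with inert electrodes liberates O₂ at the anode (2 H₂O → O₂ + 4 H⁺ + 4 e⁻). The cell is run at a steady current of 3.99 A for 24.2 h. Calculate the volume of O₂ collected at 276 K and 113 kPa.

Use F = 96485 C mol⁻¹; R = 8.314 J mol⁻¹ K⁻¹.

Q = I·t = 3.990 A × 87120 s = 347600 C.
n(e⁻) = Q/F = 347600 / 96485 = 3.603 mol.
4 electrons are transferred per O₂ molecule, so n(O₂) = 3.603 / 4 = 0.9007 mol.
V = nRT/P = (0.9007 × 8.314 × 276) / (113 × 10³ Pa) = 0.0183 m³ = 18.3 L.

18.3 L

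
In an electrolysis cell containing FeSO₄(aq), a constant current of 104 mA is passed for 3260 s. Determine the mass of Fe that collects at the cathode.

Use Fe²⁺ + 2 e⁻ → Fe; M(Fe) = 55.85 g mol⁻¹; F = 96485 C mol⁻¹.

0.0981 g

Q = I·t = 0.1040 A × 3260.0 s = 339.0 C.
n(e⁻) = Q/F = 339.0 / 96485 = 0.003514 mol.
Fe²⁺ + 2 e⁻ → Fe, so n(Fe) = n(e⁻)/2 = 0.001757 mol.
m = n·M = 0.001757 × 55.85 = 0.0981 g.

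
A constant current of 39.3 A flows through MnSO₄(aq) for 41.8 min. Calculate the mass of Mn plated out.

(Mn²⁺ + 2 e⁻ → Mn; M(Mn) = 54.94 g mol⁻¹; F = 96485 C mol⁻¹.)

Q = I·t = 39.30 A × 2508.0 s = 98560 C.
n(e⁻) = Q/F = 98560 / 96485 = 1.022 mol.
Mn²⁺ + 2 e⁻ → Mn, so n(Mn) = n(e⁻)/2 = 0.5108 mol.
m = n·M = 0.5108 × 54.94 = 28.1 g.

28.1 g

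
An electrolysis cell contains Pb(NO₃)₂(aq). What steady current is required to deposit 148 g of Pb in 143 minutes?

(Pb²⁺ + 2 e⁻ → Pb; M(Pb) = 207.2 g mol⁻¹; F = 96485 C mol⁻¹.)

16.1 A

n(Pb) = 148 / 207.2 = 0.7143 mol.
n(e⁻) = 2 × 0.7143 = 1.429 mol.
Q = n(e⁻)·F = 1.429 × 96485 = 137800 C.
I = Q/t = 137800 / 8580.0 s = 16.1 A.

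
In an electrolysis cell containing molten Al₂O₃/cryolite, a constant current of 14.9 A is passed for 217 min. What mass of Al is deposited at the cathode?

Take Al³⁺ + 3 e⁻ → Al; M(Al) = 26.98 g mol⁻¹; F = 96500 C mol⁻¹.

18.1 g

Q = I·t = 14.90 A × 13020 s = 194000 C.
n(e⁻) = Q/F = 194000 / 96500 = 2.010 mol.
Al³⁺ + 3 e⁻ → Al, so n(Al) = n(e⁻)/3 = 0.6701 mol.
m = n·M = 0.6701 × 26.98 = 18.1 g.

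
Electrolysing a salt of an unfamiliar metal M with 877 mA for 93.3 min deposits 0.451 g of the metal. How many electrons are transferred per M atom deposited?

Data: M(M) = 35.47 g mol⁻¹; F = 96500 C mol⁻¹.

4

Q = I·t = 0.8770 A × 5598.0 s = 4909 C, so n(e⁻) = 4909/96500 = 0.05088 mol.
n(M) deposited = 0.451 / 35.47 = 0.01271 mol.
Electrons per atom = n(e⁻)/n(M) = 0.05088 / 0.01271 = 4.00 ≈ 4, so the ion is M⁴⁺.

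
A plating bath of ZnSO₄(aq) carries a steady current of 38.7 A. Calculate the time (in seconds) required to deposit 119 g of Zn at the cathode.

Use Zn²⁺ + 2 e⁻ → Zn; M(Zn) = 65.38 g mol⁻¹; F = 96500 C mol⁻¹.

n(Zn) = m/M = 119 / 65.38 = 1.820 mol.
Each Zn atom requires 2 electrons, so n(e⁻) = 2 × 1.820 = 3.640 mol.
Q = n(e⁻)·F = 3.640 × 96500 = 351300 C.
t = Q/I = 351300 / 38.70 A = 9077 s.

9080 s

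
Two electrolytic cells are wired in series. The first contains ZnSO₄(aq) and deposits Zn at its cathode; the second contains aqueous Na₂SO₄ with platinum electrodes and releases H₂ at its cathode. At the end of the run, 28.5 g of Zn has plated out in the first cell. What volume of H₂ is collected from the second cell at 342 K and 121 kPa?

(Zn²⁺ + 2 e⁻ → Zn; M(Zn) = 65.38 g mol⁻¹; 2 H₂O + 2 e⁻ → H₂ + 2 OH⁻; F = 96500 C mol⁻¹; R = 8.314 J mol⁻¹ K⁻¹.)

n(Zn) = 28.5 / 65.38 = 0.4359 mol, so n(e⁻) = 2 × 0.4359 = 0.8718 mol.
The cells are in series, so the same 0.8718 mol of electrons passes through the second cell.
2 H₂O + 2 e⁻ → H₂ + 2 OH⁻ — 2 mol e⁻ per mol H₂, so n(H₂) = 0.8718/2 = 0.4359 mol.
V = nRT/P = (0.4359 × 8.314 × 342) / (121 × 10³) = 0.0102 m³ = 10.2 L.

10.2 L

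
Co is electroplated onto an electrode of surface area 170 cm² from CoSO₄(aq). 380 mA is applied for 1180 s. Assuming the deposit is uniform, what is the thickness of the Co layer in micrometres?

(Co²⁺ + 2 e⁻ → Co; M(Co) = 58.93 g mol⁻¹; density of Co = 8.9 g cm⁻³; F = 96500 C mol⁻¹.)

Q = I·t = 0.3800 × 1180.0 = 448.4 C; n(e⁻) = 0.004647 mol.
n(Co) = n(e⁻)/2 = 0.002323 mol, so m = 0.002323 × 58.93 = 0.1369 g.
Volume = m/ρ = 0.1369 / 8.9 = 0.01538 cm³.
Thickness = V/A = 0.01538 / 170 = 9.05 × 10⁻⁵ cm = 0.905 μm.

0.905 μm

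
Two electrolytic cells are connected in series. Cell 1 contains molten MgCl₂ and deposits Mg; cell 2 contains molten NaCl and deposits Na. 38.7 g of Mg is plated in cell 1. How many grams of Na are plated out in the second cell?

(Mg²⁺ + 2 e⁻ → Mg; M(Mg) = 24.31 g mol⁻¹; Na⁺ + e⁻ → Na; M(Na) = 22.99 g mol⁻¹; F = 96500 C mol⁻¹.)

n(Mg) = 38.7 / 24.31 = 1.592 mol.
Since Mg²⁺ + 2 e⁻ → Mg, n(e⁻) passed = 2 × 1.592 = 3.184 mol.
Cells in series carry the same charge, so the same 3.184 mol of electrons passes through cell 2.
Na⁺ + e⁻ → Na, so n(Na) = 3.184 / 1 = 3.184 mol.
m(Na) = 3.184 × 22.99 = 73.2 g.

73.2 g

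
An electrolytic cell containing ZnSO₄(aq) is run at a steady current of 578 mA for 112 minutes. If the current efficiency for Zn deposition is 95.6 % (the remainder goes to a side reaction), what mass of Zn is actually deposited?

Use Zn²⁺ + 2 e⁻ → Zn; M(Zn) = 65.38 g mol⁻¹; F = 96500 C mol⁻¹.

1.26 g

Q = I·t = 0.5780 × 6720.0 = 3884 C.
n(e⁻) = 3884/96500 = 0.04025 mol; theoretically n(Zn) = 0.04025/2 = 0.02013 mol, m_theo = 1.316 g.
At 95.6 % efficiency, m_actual = 0.956 × 1.316 = 1.26 g.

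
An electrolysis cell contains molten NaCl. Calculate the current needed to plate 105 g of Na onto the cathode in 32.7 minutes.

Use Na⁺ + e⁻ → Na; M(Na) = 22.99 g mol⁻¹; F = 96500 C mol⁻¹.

n(Na) = 105 / 22.99 = 4.567 mol.
n(e⁻) = 1 × 4.567 = 4.567 mol.
Q = n(e⁻)·F = 4.567 × 96500 = 440700 C.
I = Q/t = 440700 / 1962.0 s = 225 A.

225 A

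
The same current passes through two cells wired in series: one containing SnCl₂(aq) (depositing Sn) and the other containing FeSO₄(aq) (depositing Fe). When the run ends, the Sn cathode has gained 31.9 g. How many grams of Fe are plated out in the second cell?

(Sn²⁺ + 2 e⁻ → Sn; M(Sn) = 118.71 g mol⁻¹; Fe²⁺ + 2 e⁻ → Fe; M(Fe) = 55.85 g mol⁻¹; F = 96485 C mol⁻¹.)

15.0 g

n(Sn) = 31.9 / 118.71 = 0.2687 mol.
Since Sn²⁺ + 2 e⁻ → Sn, n(e⁻) passed = 2 × 0.2687 = 0.5374 mol.
Cells in series carry the same charge, so the same 0.5374 mol of electrons passes through cell 2.
Fe²⁺ + 2 e⁻ → Fe, so n(Fe) = 0.5374 / 2 = 0.2687 mol.
m(Fe) = 0.2687 × 55.85 = 15.0 g.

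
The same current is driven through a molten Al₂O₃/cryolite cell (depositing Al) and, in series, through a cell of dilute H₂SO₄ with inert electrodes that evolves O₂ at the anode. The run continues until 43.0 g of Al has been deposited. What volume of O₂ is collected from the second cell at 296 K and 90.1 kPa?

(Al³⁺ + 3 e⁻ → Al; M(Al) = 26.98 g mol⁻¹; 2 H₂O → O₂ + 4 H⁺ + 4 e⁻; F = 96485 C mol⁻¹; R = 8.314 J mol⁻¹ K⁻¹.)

n(Al) = 43.0 / 26.98 = 1.594 mol, so n(e⁻) = 3 × 1.594 = 4.781 mol.
The cells are in series, so the same 4.781 mol of electrons passes through the second cell.
2 H₂O → O₂ + 4 H⁺ + 4 e⁻ — 4 mol e⁻ per mol O₂, so n(O₂) = 4.781/4 = 1.195 mol.
V = nRT/P = (1.195 × 8.314 × 296) / (90.1 × 10³) = 0.0326 m³ = 32.6 L.

32.6 L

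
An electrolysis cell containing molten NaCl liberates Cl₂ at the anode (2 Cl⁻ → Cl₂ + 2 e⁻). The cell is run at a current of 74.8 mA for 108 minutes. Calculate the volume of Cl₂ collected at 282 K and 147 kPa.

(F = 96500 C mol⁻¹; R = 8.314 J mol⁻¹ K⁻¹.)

Q = I·t = 0.07480 A × 6480.0 s = 484.7 C.
n(e⁻) = Q/F = 484.7 / 96500 = 0.005023 mol.
2 electrons are transferred per Cl₂ molecule, so n(Cl₂) = 0.005023 / 2 = 0.002511 mol.
V = nRT/P = (0.002511 × 8.314 × 282) / (147 × 10³ Pa) = 4.01 × 10⁻⁵ m³ = 0.0401 L.

0.0401 L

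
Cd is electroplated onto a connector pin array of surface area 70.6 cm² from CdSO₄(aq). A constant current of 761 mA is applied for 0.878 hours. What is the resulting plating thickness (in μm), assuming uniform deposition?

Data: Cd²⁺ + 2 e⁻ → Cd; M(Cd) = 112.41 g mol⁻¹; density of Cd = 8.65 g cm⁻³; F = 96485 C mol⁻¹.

Q = I·t = 0.7610 × 3160.8 = 2405 C; n(e⁻) = 0.02493 mol.
n(Cd) = n(e⁻)/2 = 0.01246 mol, so m = 0.01246 × 112.41 = 1.401 g.
Volume = m/ρ = 1.401 / 8.65 = 0.1620 cm³.
Thickness = V/A = 0.1620 / 70.6 = 0.00229 cm = 22.9 μm.

22.9 μm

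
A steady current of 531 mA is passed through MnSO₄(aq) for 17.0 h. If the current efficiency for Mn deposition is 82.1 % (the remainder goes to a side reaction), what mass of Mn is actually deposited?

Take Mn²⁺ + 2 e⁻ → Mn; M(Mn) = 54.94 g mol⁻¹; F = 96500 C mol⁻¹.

Q = I·t = 0.5310 × 61200 = 32500 C.
n(e⁻) = 32500/96500 = 0.3368 mol; theoretically n(Mn) = 0.3368/2 = 0.1684 mol, m_theo = 9.251 g.
At 82.1 % efficiency, m_actual = 0.821 × 9.251 = 7.59 g.

7.59 g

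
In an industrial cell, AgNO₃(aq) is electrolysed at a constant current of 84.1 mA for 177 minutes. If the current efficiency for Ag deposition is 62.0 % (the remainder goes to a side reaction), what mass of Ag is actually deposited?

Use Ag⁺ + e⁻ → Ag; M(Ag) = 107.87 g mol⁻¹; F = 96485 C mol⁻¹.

0.619 g

Q = I·t = 0.08410 × 10620 = 893.1 C.
n(e⁻) = 893.1/96485 = 0.009257 mol; theoretically n(Ag) = 0.009257/1 = 0.009257 mol, m_theo = 0.9985 g.
At 62.0 % efficiency, m_actual = 0.620 × 0.9985 = 0.619 g.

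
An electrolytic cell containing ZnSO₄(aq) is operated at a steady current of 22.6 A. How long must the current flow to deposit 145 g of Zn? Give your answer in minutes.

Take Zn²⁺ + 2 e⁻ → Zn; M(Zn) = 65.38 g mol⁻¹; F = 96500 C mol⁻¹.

n(Zn) = m/M = 145 / 65.38 = 2.218 mol.
Each Zn atom requires 2 electrons, so n(e⁻) = 2 × 2.218 = 4.436 mol.
Q = n(e⁻)·F = 4.436 × 96500 = 428000 C.
t = Q/I = 428000 / 22.60 A = 18940 s = 316 min.

316 min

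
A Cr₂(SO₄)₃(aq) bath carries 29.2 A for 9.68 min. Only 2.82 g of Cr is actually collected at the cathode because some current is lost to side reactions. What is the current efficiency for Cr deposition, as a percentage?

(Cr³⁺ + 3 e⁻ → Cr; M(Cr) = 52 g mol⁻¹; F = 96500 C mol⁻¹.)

92.6 %

Q = I·t = 29.20 × 580.80 = 16960 C; n(e⁻) = 16960/96500 = 0.1757 mol.
Theoretical n(Cr) = n(e⁻)/3 = 0.05858 mol, i.e. m_theo = 0.05858 × 52 = 3.046 g.
Efficiency = m_actual / m_theo = 2.82 / 3.046 = 92.6 %.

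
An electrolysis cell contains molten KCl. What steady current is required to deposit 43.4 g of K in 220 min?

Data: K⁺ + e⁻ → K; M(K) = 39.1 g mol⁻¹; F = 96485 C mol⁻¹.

n(K) = 43.4 / 39.1 = 1.110 mol.
n(e⁻) = 1 × 1.110 = 1.110 mol.
Q = n(e⁻)·F = 1.110 × 96485 = 107100 C.
I = Q/t = 107100 / 13200 s = 8.11 A.

8.11 A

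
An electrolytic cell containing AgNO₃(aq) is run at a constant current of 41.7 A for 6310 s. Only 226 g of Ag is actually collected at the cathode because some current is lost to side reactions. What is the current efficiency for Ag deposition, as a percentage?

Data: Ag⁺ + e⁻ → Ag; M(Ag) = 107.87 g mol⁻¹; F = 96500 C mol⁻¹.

Q = I·t = 41.70 × 6310.0 = 263100 C; n(e⁻) = 263100/96500 = 2.727 mol.
Theoretical n(Ag) = n(e⁻)/1 = 2.727 mol, i.e. m_theo = 2.727 × 107.87 = 294.1 g.
Efficiency = m_actual / m_theo = 226 / 294.1 = 76.8 %.

76.8 %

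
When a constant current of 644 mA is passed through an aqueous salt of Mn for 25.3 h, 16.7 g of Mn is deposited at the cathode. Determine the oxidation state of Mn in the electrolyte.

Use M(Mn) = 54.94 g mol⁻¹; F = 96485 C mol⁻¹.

+2

Q = I·t = 0.6440 A × 91080 s = 58660 C, so n(e⁻) = 58660/96485 = 0.6079 mol.
n(Mn) deposited = 16.7 / 54.94 = 0.3040 mol.
Electrons per atom = n(e⁻)/n(Mn) = 0.6079 / 0.3040 = 2.00 ≈ 2, so the ion is Mn²⁺.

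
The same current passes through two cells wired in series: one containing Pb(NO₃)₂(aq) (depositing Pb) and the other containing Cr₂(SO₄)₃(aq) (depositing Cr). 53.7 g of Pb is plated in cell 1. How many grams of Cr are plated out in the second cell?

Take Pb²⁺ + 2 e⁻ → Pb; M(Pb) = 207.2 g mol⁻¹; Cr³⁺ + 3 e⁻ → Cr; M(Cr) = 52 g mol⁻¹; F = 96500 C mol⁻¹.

n(Pb) = 53.7 / 207.2 = 0.2592 mol.
Since Pb²⁺ + 2 e⁻ → Pb, n(e⁻) passed = 2 × 0.2592 = 0.5183 mol.
Cells in series carry the same charge, so the same 0.5183 mol of electrons passes through cell 2.
Cr³⁺ + 3 e⁻ → Cr, so n(Cr) = 0.5183 / 3 = 0.1728 mol.
m(Cr) = 0.1728 × 52 = 8.98 g.

8.98 g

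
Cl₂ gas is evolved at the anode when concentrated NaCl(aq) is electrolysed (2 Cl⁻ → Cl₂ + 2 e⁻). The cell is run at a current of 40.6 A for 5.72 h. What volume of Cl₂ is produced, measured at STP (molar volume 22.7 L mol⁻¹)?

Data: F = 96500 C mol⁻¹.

Q = I·t = 40.60 A × 20592 s = 836000 C.
n(e⁻) = Q/F = 836000 / 96500 = 8.664 mol.
2 electrons are transferred per Cl₂ molecule, so n(Cl₂) = 8.664 / 2 = 4.332 mol.
V = n × V_m = 4.332 × 22.7 = 98.3 L.

98.3 L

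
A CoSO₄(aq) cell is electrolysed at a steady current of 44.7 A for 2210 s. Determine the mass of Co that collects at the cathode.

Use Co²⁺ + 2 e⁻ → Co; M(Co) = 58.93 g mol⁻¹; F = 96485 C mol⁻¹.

Q = I·t = 44.70 A × 2210.0 s = 98790 C.
n(e⁻) = Q/F = 98790 / 96485 = 1.024 mol.
Co²⁺ + 2 e⁻ → Co, so n(Co) = n(e⁻)/2 = 0.5119 mol.
m = n·M = 0.5119 × 58.93 = 30.2 g.

30.2 g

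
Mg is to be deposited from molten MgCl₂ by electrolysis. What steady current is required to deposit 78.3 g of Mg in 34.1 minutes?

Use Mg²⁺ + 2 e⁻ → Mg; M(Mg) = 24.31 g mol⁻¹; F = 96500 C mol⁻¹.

304 A

n(Mg) = 78.3 / 24.31 = 3.221 mol.
n(e⁻) = 2 × 3.221 = 6.442 mol.
Q = n(e⁻)·F = 6.442 × 96500 = 621600 C.
I = Q/t = 621600 / 2046.0 s = 304 A.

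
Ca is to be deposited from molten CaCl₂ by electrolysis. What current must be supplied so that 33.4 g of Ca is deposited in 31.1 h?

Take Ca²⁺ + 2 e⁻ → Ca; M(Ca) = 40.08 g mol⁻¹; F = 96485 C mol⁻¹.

n(Ca) = 33.4 / 40.08 = 0.8333 mol.
n(e⁻) = 2 × 0.8333 = 1.667 mol.
Q = n(e⁻)·F = 1.667 × 96485 = 160800 C.
I = Q/t = 160800 / 111960 s = 1.44 A.

1.44 A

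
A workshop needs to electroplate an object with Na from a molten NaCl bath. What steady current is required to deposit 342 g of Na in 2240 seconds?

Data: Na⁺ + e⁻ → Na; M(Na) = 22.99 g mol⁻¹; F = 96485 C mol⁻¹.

n(Na) = 342 / 22.99 = 14.88 mol.
n(e⁻) = 1 × 14.88 = 14.88 mol.
Q = n(e⁻)·F = 14.88 × 96485 = 1435000 C.
I = Q/t = 1435000 / 2240.0 s = 641 A.

641 A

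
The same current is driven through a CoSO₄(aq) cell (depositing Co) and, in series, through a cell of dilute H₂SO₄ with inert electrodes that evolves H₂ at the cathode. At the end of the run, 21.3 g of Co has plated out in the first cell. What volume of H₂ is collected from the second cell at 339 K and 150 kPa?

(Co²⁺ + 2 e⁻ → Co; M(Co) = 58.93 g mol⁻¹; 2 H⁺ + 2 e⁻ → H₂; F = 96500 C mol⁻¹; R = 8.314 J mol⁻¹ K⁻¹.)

n(Co) = 21.3 / 58.93 = 0.3614 mol, so n(e⁻) = 2 × 0.3614 = 0.7229 mol.
The cells are in series, so the same 0.7229 mol of electrons passes through the second cell.
2 H⁺ + 2 e⁻ → H₂ — 2 mol e⁻ per mol H₂, so n(H₂) = 0.7229/2 = 0.3614 mol.
V = nRT/P = (0.3614 × 8.314 × 339) / (150 × 10³) = 0.00679 m³ = 6.79 L.

6.79 L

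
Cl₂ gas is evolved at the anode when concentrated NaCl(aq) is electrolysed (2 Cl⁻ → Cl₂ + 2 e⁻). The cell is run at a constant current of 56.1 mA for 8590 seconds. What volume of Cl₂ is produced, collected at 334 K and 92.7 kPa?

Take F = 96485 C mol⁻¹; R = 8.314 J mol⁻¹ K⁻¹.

0.0748 L

Q = I·t = 0.05610 A × 8590.0 s = 481.9 C.
n(e⁻) = Q/F = 481.9 / 96485 = 0.004995 mol.
2 electrons are transferred per Cl₂ molecule, so n(Cl₂) = 0.004995 / 2 = 0.002497 mol.
V = nRT/P = (0.002497 × 8.314 × 334) / (92.7 × 10³ Pa) = 7.48 × 10⁻⁵ m³ = 0.0748 L.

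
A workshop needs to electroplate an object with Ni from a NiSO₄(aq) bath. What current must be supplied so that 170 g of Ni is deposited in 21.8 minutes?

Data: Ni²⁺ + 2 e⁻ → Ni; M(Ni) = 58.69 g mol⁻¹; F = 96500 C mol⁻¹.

427 A

n(Ni) = 170 / 58.69 = 2.897 mol.
n(e⁻) = 2 × 2.897 = 5.793 mol.
Q = n(e⁻)·F = 5.793 × 96500 = 559000 C.
I = Q/t = 559000 / 1308.0 s = 427 A.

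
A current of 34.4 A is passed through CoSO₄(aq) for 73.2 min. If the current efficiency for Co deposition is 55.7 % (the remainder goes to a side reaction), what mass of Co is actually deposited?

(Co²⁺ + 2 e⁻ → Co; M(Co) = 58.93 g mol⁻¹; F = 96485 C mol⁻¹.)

25.7 g

Q = I·t = 34.40 × 4392.0 = 151100 C.
n(e⁻) = 151100/96485 = 1.566 mol; theoretically n(Co) = 1.566/2 = 0.7829 mol, m_theo = 46.14 g.
At 55.7 % efficiency, m_actual = 0.557 × 46.14 = 25.7 g.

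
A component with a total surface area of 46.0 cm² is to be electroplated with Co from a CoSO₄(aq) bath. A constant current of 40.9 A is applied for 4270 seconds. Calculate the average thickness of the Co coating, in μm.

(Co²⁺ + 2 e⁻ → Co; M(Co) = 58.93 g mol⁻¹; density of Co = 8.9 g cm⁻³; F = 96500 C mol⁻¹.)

1300 μm

Q = I·t = 40.90 × 4270.0 = 174600 C; n(e⁻) = 1.810 mol.
n(Co) = n(e⁻)/2 = 0.9049 mol, so m = 0.9049 × 58.93 = 53.32 g.
Volume = m/ρ = 53.32 / 8.9 = 5.992 cm³.
Thickness = V/A = 5.992 / 46.0 = 0.130 cm = 1300 μm.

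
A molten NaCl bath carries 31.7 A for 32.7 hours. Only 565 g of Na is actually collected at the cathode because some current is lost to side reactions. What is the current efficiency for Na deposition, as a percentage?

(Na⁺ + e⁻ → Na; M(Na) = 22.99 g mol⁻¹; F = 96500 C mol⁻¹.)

Q = I·t = 31.70 × 117720 = 3732000 C; n(e⁻) = 3732000/96500 = 38.67 mol.
Theoretical n(Na) = n(e⁻)/1 = 38.67 mol, i.e. m_theo = 38.67 × 22.99 = 889.0 g.
Efficiency = m_actual / m_theo = 565 / 889.0 = 63.6 %.

63.6 %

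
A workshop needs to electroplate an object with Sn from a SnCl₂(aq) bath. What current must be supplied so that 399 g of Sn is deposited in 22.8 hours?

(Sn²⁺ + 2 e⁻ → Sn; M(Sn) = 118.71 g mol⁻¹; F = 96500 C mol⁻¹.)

n(Sn) = 399 / 118.71 = 3.361 mol.
n(e⁻) = 2 × 3.361 = 6.722 mol.
Q = n(e⁻)·F = 6.722 × 96500 = 648700 C.
I = Q/t = 648700 / 82080 s = 7.90 A.

7.90 A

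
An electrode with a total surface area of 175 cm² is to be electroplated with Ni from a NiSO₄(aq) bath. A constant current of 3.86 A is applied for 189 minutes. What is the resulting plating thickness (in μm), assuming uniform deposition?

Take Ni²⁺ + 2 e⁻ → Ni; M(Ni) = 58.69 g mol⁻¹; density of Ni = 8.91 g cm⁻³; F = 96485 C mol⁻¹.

85.4 μm

Q = I·t = 3.860 × 11340 = 43770 C; n(e⁻) = 0.4537 mol.
n(Ni) = n(e⁻)/2 = 0.2268 mol, so m = 0.2268 × 58.69 = 13.31 g.
Volume = m/ρ = 13.31 / 8.91 = 1.494 cm³.
Thickness = V/A = 1.494 / 175 = 0.00854 cm = 85.4 μm.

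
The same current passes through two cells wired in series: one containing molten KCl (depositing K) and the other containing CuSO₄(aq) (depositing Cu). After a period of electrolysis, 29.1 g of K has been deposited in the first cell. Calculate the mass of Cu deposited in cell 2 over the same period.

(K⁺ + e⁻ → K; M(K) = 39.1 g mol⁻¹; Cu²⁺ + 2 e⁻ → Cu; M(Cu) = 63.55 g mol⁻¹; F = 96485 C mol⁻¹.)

23.6 g

n(K) = 29.1 / 39.1 = 0.7442 mol.
Since K⁺ + e⁻ → K, n(e⁻) passed = 1 × 0.7442 = 0.7442 mol.
Cells in series carry the same charge, so the same 0.7442 mol of electrons passes through cell 2.
Cu²⁺ + 2 e⁻ → Cu, so n(Cu) = 0.7442 / 2 = 0.3721 mol.
m(Cu) = 0.3721 × 63.55 = 23.6 g.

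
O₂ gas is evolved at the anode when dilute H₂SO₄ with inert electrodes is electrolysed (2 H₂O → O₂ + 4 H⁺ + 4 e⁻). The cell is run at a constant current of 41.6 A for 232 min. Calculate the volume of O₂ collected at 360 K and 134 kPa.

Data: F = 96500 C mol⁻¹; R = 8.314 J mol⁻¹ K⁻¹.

Q = I·t = 41.60 A × 13920 s = 579100 C.
n(e⁻) = Q/F = 579100 / 96500 = 6.001 mol.
4 electrons are transferred per O₂ molecule, so n(O₂) = 6.001 / 4 = 1.500 mol.
V = nRT/P = (1.500 × 8.314 × 360) / (134 × 10³ Pa) = 0.0335 m³ = 33.5 L.

33.5 L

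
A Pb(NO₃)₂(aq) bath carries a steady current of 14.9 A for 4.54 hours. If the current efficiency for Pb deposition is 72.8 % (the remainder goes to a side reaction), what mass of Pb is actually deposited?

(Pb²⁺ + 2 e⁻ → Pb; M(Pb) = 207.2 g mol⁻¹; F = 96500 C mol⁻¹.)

190 g

Q = I·t = 14.90 × 16344 = 243500 C.
n(e⁻) = 243500/96500 = 2.524 mol; theoretically n(Pb) = 2.524/2 = 1.262 mol, m_theo = 261.4 g.
At 72.8 % efficiency, m_actual = 0.728 × 261.4 = 190 g.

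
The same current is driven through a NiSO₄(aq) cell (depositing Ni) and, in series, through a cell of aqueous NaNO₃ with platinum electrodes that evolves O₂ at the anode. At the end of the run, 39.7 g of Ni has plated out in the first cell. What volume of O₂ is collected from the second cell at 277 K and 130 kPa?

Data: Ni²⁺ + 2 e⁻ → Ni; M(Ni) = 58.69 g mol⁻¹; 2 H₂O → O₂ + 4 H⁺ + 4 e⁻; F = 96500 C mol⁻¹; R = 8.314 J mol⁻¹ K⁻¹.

5.99 L

n(Ni) = 39.7 / 58.69 = 0.6764 mol, so n(e⁻) = 2 × 0.6764 = 1.353 mol.
The cells are in series, so the same 1.353 mol of electrons passes through the second cell.
2 H₂O → O₂ + 4 H⁺ + 4 e⁻ — 4 mol e⁻ per mol O₂, so n(O₂) = 1.353/4 = 0.3382 mol.
V = nRT/P = (0.3382 × 8.314 × 277) / (130 × 10³) = 0.00599 m³ = 5.99 L.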